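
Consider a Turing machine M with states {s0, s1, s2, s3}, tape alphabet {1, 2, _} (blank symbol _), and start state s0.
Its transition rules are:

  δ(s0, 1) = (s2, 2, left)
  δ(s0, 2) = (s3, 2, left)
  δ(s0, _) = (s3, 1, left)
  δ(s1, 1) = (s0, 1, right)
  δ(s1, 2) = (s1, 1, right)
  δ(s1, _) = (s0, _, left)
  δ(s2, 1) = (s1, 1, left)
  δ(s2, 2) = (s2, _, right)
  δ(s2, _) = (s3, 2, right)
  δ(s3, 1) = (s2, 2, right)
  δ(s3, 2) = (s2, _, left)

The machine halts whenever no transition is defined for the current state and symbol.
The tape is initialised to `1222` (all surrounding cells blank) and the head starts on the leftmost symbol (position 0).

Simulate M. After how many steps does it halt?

s0 | _[1]222_   read 1 → write 2, move left, go to s2
s2 | [_]2222_   read _ → write 2, move right, go to s3
s3 | 2[2]222_   read 2 → write _, move left, go to s2
s2 | [2]_222_   read 2 → write _, move right, go to s2
s2 | _[_]222_   read _ → write 2, move right, go to s3
s3 | _2[2]22_   read 2 → write _, move left, go to s2
s2 | _[2]_22_   read 2 → write _, move right, go to s2
s2 | __[_]22_   read _ → write 2, move right, go to s3
s3 | __2[2]2_   read 2 → write _, move left, go to s2
s2 | __[2]_2_   read 2 → write _, move right, go to s2
s2 | ___[_]2_   read _ → write 2, move right, go to s3
s3 | ___2[2]_   read 2 → write _, move left, go to s2
s2 | ___[2]__   read 2 → write _, move right, go to s2
s2 | ____[_]_   read _ → write 2, move right, go to s3
s3 | ____2[_]
M halts after 14 transitions.

14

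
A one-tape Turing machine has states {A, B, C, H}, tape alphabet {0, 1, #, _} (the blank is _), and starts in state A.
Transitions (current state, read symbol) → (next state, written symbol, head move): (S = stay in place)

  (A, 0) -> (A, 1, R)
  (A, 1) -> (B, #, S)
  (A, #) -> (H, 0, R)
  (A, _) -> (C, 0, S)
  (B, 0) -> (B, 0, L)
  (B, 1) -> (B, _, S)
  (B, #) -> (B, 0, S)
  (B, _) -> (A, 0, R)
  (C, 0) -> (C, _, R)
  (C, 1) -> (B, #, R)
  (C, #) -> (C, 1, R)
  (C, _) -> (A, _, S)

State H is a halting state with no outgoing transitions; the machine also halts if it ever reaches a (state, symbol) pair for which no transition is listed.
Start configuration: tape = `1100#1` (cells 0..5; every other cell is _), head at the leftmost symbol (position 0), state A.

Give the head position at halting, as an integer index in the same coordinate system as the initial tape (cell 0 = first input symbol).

5

state=A head=0 tape=_[1]100#1   (A,1)→(B,#,S)
state=B head=0 tape=_[#]100#1   (B,#)→(B,0,S)
state=B head=0 tape=_[0]100#1   (B,0)→(B,0,L)
state=B head=-1 tape=[_]0100#1   (B,_)→(A,0,R)
state=A head=0 tape=0[0]100#1   (A,0)→(A,1,R)
state=A head=1 tape=01[1]00#1   (A,1)→(B,#,S)
state=B head=1 tape=01[#]00#1   (B,#)→(B,0,S)
state=B head=1 tape=01[0]00#1   (B,0)→(B,0,L)
state=B head=0 tape=0[1]000#1   (B,1)→(B,_,S)
state=B head=0 tape=0[_]000#1   (B,_)→(A,0,R)
state=A head=1 tape=00[0]00#1   (A,0)→(A,1,R)
state=A head=2 tape=001[0]0#1   (A,0)→(A,1,R)
state=A head=3 tape=0011[0]#1   (A,0)→(A,1,R)
state=A head=4 tape=00111[#]1   (A,#)→(H,0,R)
state=H head=5 tape=001110[1]
At halt the head is at cell 5.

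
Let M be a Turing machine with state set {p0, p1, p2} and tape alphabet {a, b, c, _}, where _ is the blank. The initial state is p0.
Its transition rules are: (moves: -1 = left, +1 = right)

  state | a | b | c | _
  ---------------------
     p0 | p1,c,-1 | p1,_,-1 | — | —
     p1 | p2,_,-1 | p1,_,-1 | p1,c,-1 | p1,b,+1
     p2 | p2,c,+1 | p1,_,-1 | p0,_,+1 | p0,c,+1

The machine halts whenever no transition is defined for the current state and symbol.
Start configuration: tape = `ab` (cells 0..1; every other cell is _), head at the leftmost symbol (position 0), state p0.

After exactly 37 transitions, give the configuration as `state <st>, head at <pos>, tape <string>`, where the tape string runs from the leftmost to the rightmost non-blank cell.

state p1, head at -5, tape b_____cb

state=p0 head=0 tape=______[a]b   (p0,a)→(p1,c,-1)
state=p1 head=-1 tape=_____[_]cb   (p1,_)→(p1,b,+1)
state=p1 head=0 tape=_____b[c]b   (p1,c)→(p1,c,-1)
state=p1 head=-1 tape=_____[b]cb   (p1,b)→(p1,_,-1)
state=p1 head=-2 tape=____[_]_cb   (p1,_)→(p1,b,+1)
state=p1 head=-1 tape=____b[_]cb   (p1,_)→(p1,b,+1)
state=p1 head=0 tape=____bb[c]b   (p1,c)→(p1,c,-1)
state=p1 head=-1 tape=____b[b]cb   (p1,b)→(p1,_,-1)
state=p1 head=-2 tape=____[b]_cb   (p1,b)→(p1,_,-1)
state=p1 head=-3 tape=___[_]__cb   (p1,_)→(p1,b,+1)
state=p1 head=-2 tape=___b[_]_cb   (p1,_)→(p1,b,+1)
state=p1 head=-1 tape=___bb[_]cb   (p1,_)→(p1,b,+1)
state=p1 head=0 tape=___bbb[c]b   (p1,c)→(p1,c,-1)
state=p1 head=-1 tape=___bb[b]cb   (p1,b)→(p1,_,-1)
state=p1 head=-2 tape=___b[b]_cb   (p1,b)→(p1,_,-1)
state=p1 head=-3 tape=___[b]__cb   (p1,b)→(p1,_,-1)
state=p1 head=-4 tape=__[_]___cb   (p1,_)→(p1,b,+1)
state=p1 head=-3 tape=__b[_]__cb   (p1,_)→(p1,b,+1)
state=p1 head=-2 tape=__bb[_]_cb   (p1,_)→(p1,b,+1)
state=p1 head=-1 tape=__bbb[_]cb   (p1,_)→(p1,b,+1)
state=p1 head=0 tape=__bbbb[c]b   (p1,c)→(p1,c,-1)
state=p1 head=-1 tape=__bbb[b]cb   (p1,b)→(p1,_,-1)
state=p1 head=-2 tape=__bb[b]_cb   (p1,b)→(p1,_,-1)
state=p1 head=-3 tape=__b[b]__cb   (p1,b)→(p1,_,-1)
state=p1 head=-4 tape=__[b]___cb   (p1,b)→(p1,_,-1)
state=p1 head=-5 tape=_[_]____cb   (p1,_)→(p1,b,+1)
state=p1 head=-4 tape=_b[_]___cb   (p1,_)→(p1,b,+1)
state=p1 head=-3 tape=_bb[_]__cb   (p1,_)→(p1,b,+1)
state=p1 head=-2 tape=_bbb[_]_cb   (p1,_)→(p1,b,+1)
state=p1 head=-1 tape=_bbbb[_]cb   (p1,_)→(p1,b,+1)
state=p1 head=0 tape=_bbbbb[c]b   (p1,c)→(p1,c,-1)
state=p1 head=-1 tape=_bbbb[b]cb   (p1,b)→(p1,_,-1)
state=p1 head=-2 tape=_bbb[b]_cb   (p1,b)→(p1,_,-1)
state=p1 head=-3 tape=_bb[b]__cb   (p1,b)→(p1,_,-1)
state=p1 head=-4 tape=_b[b]___cb   (p1,b)→(p1,_,-1)
state=p1 head=-5 tape=_[b]____cb   (p1,b)→(p1,_,-1)
state=p1 head=-6 tape=[_]_____cb   (p1,_)→(p1,b,+1)
state=p1 head=-5 tape=b[_]____cb
After 37 steps: state p1, head at -5, tape b_____cb.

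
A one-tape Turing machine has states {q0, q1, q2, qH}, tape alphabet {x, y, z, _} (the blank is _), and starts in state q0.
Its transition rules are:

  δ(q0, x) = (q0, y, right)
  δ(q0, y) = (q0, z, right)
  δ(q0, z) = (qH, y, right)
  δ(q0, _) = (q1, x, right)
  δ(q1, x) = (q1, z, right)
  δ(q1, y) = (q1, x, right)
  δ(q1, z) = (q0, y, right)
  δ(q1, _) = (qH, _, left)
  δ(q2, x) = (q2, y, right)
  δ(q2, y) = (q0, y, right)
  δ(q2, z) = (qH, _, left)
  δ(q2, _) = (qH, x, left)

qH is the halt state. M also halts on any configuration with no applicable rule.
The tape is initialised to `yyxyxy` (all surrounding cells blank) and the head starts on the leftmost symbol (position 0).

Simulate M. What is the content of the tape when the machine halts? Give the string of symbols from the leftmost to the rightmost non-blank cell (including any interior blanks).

zzyzyzx

state=q0 head=0 tape=[y]yxyxy__   (q0,y)→(q0,z,right)
state=q0 head=1 tape=z[y]xyxy__   (q0,y)→(q0,z,right)
state=q0 head=2 tape=zz[x]yxy__   (q0,x)→(q0,y,right)
state=q0 head=3 tape=zzy[y]xy__   (q0,y)→(q0,z,right)
state=q0 head=4 tape=zzyz[x]y__   (q0,x)→(q0,y,right)
state=q0 head=5 tape=zzyzy[y]__   (q0,y)→(q0,z,right)
state=q0 head=6 tape=zzyzyz[_]_   (q0,_)→(q1,x,right)
state=q1 head=7 tape=zzyzyzx[_]   (q1,_)→(qH,_,left)
state=qH head=6 tape=zzyzyz[x]_
The non-blank tape span at halt is zzyzyzx.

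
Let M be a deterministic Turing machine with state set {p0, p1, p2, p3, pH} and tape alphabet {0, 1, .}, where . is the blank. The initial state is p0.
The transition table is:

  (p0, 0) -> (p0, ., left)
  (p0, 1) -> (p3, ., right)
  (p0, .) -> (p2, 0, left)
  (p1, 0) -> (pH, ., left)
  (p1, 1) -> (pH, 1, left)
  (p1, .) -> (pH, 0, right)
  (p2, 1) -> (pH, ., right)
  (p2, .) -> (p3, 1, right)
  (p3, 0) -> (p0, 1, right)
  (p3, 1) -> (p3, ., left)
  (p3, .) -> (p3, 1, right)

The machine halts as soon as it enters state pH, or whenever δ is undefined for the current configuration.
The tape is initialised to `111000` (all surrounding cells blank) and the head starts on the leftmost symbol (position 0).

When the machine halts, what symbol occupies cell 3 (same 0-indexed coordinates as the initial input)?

.

state=p0 head=0 tape=.[1]11000.   (p0,1)→(p3,.,right)
state=p3 head=1 tape=..[1]1000.   (p3,1)→(p3,.,left)
state=p3 head=0 tape=.[.].1000.   (p3,.)→(p3,1,right)
state=p3 head=1 tape=.1[.]1000.   (p3,.)→(p3,1,right)
state=p3 head=2 tape=.11[1]000.   (p3,1)→(p3,.,left)
state=p3 head=1 tape=.1[1].000.   (p3,1)→(p3,.,left)
state=p3 head=0 tape=.[1]..000.   (p3,1)→(p3,.,left)
state=p3 head=-1 tape=[.]...000.   (p3,.)→(p3,1,right)
state=p3 head=0 tape=1[.]..000.   (p3,.)→(p3,1,right)
state=p3 head=1 tape=11[.].000.   (p3,.)→(p3,1,right)
state=p3 head=2 tape=111[.]000.   (p3,.)→(p3,1,right)
state=p3 head=3 tape=1111[0]00.   (p3,0)→(p0,1,right)
state=p0 head=4 tape=11111[0]0.   (p0,0)→(p0,.,left)
state=p0 head=3 tape=1111[1].0.   (p0,1)→(p3,.,right)
state=p3 head=4 tape=1111.[.]0.   (p3,.)→(p3,1,right)
state=p3 head=5 tape=1111.1[0].   (p3,0)→(p0,1,right)
state=p0 head=6 tape=1111.11[.]   (p0,.)→(p2,0,left)
state=p2 head=5 tape=1111.1[1]0   (p2,1)→(pH,.,right)
state=pH head=6 tape=1111.1.[0]
Cell 3 holds . when M halts.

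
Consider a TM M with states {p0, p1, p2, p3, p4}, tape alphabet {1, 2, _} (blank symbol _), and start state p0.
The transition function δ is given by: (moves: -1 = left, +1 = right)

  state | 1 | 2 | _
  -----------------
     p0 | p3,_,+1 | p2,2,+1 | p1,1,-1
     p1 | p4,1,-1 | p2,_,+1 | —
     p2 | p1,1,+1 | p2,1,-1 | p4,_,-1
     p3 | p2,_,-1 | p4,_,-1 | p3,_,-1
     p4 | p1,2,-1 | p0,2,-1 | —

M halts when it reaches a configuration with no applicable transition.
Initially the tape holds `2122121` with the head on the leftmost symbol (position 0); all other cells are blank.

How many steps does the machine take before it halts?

9

p0 | _[2]122121   read 2 → write 2, move +1, go to p2
p2 | _2[1]22121   read 1 → write 1, move +1, go to p1
p1 | _21[2]2121   read 2 → write _, move +1, go to p2
p2 | _21_[2]121   read 2 → write 1, move -1, go to p2
p2 | _21[_]1121   read _ → write _, move -1, go to p4
p4 | _2[1]_1121   read 1 → write 2, move -1, go to p1
p1 | _[2]2_1121   read 2 → write _, move +1, go to p2
p2 | __[2]_1121   read 2 → write 1, move -1, go to p2
p2 | _[_]1_1121   read _ → write _, move -1, go to p4
p4 | [_]_1_1121
M halts after 9 transitions.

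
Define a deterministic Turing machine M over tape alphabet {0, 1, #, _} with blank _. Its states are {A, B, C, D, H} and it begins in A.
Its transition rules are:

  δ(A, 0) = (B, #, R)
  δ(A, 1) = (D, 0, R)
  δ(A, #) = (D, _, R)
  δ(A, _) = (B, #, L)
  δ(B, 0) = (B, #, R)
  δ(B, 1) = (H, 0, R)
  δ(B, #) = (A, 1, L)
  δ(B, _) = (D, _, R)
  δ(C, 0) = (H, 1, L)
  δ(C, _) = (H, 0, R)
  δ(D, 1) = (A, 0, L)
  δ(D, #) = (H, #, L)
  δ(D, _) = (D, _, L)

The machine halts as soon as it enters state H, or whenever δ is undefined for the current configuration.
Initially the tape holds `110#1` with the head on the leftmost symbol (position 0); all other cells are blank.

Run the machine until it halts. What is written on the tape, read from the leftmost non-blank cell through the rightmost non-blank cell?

state=A head=0 tape=_[1]10#1   (A,1)→(D,0,R)
state=D head=1 tape=_0[1]0#1   (D,1)→(A,0,L)
state=A head=0 tape=_[0]00#1   (A,0)→(B,#,R)
state=B head=1 tape=_#[0]0#1   (B,0)→(B,#,R)
state=B head=2 tape=_##[0]#1   (B,0)→(B,#,R)
state=B head=3 tape=_###[#]1   (B,#)→(A,1,L)
state=A head=2 tape=_##[#]11   (A,#)→(D,_,R)
state=D head=3 tape=_##_[1]1   (D,1)→(A,0,L)
state=A head=2 tape=_##[_]01   (A,_)→(B,#,L)
state=B head=1 tape=_#[#]#01   (B,#)→(A,1,L)
state=A head=0 tape=_[#]1#01   (A,#)→(D,_,R)
state=D head=1 tape=__[1]#01   (D,1)→(A,0,L)
state=A head=0 tape=_[_]0#01   (A,_)→(B,#,L)
state=B head=-1 tape=[_]#0#01   (B,_)→(D,_,R)
state=D head=0 tape=_[#]0#01   (D,#)→(H,#,L)
state=H head=-1 tape=[_]#0#01
The non-blank tape span at halt is #0#01.

#0#01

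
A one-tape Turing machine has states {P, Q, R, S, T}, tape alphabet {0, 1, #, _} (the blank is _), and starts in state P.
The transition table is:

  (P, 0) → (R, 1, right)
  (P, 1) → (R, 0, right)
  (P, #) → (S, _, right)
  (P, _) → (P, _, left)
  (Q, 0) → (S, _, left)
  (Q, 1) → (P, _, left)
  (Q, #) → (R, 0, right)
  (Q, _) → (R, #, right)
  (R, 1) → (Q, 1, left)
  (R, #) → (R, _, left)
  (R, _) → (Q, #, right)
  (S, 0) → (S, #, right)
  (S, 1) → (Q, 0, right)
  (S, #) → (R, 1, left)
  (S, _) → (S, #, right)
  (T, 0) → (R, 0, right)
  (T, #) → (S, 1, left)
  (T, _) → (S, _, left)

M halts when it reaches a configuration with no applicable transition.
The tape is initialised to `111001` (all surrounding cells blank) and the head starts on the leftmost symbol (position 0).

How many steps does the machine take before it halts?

P | __[1]11001   read 1 → write 0, move right, go to R
R | __0[1]1001   read 1 → write 1, move left, go to Q
Q | __[0]11001   read 0 → write _, move left, go to S
S | _[_]_11001   read _ → write #, move right, go to S
S | _#[_]11001   read _ → write #, move right, go to S
S | _##[1]1001   read 1 → write 0, move right, go to Q
Q | _##0[1]001   read 1 → write _, move left, go to P
P | _##[0]_001   read 0 → write 1, move right, go to R
R | _##1[_]001   read _ → write #, move right, go to Q
Q | _##1#[0]01   read 0 → write _, move left, go to S
S | _##1[#]_01   read # → write 1, move left, go to R
R | _##[1]1_01   read 1 → write 1, move left, go to Q
Q | _#[#]11_01   read # → write 0, move right, go to R
R | _#0[1]1_01   read 1 → write 1, move left, go to Q
Q | _#[0]11_01   read 0 → write _, move left, go to S
S | _[#]_11_01   read # → write 1, move left, go to R
R | [_]1_11_01   read _ → write #, move right, go to Q
Q | #[1]_11_01   read 1 → write _, move left, go to P
P | [#]__11_01   read # → write _, move right, go to S
S | _[_]_11_01   read _ → write #, move right, go to S
S | _#[_]11_01   read _ → write #, move right, go to S
S | _##[1]1_01   read 1 → write 0, move right, go to Q
Q | _##0[1]_01   read 1 → write _, move left, go to P
P | _##[0]__01   read 0 → write 1, move right, go to R
R | _##1[_]_01   read _ → write #, move right, go to Q
Q | _##1#[_]01   read _ → write #, move right, go to R
R | _##1##[0]1
M halts after 26 transitions.

26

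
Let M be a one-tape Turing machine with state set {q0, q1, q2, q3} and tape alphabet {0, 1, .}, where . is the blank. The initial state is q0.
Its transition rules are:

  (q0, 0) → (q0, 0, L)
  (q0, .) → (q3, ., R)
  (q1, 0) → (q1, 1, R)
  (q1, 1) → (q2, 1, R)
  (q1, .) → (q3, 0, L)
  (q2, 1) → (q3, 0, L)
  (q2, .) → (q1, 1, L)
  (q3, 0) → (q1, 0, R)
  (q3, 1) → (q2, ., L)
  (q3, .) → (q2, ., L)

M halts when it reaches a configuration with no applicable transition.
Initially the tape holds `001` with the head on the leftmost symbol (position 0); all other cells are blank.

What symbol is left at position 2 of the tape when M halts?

0

state=q0 head=0 tape=.[0]01.   (q0,0)→(q0,0,L)
state=q0 head=-1 tape=[.]001.   (q0,.)→(q3,.,R)
state=q3 head=0 tape=.[0]01.   (q3,0)→(q1,0,R)
state=q1 head=1 tape=.0[0]1.   (q1,0)→(q1,1,R)
state=q1 head=2 tape=.01[1].   (q1,1)→(q2,1,R)
state=q2 head=3 tape=.011[.]   (q2,.)→(q1,1,L)
state=q1 head=2 tape=.01[1]1   (q1,1)→(q2,1,R)
state=q2 head=3 tape=.011[1]   (q2,1)→(q3,0,L)
state=q3 head=2 tape=.01[1]0   (q3,1)→(q2,.,L)
state=q2 head=1 tape=.0[1].0   (q2,1)→(q3,0,L)
state=q3 head=0 tape=.[0]0.0   (q3,0)→(q1,0,R)
state=q1 head=1 tape=.0[0].0   (q1,0)→(q1,1,R)
state=q1 head=2 tape=.01[.]0   (q1,.)→(q3,0,L)
state=q3 head=1 tape=.0[1]00   (q3,1)→(q2,.,L)
state=q2 head=0 tape=.[0].00
Cell 2 holds 0 when M halts.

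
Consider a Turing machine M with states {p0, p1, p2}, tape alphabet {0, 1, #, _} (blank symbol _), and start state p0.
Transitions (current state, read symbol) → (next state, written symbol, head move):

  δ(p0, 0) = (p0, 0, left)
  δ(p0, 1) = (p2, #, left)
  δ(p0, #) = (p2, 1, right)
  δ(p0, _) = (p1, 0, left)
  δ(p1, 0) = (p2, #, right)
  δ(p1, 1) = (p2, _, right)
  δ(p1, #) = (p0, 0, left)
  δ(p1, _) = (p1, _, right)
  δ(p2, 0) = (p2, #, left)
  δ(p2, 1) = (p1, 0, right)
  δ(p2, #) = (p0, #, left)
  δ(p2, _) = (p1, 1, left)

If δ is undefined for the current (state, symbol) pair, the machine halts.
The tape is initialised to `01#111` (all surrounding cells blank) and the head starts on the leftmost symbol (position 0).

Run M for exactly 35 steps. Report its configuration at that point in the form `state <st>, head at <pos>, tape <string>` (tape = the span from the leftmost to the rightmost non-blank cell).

state=p0 head=0 tape=_____[0]1#111   (p0,0)→(p0,0,left)
state=p0 head=-1 tape=____[_]01#111   (p0,_)→(p1,0,left)
state=p1 head=-2 tape=___[_]001#111   (p1,_)→(p1,_,right)
state=p1 head=-1 tape=____[0]01#111   (p1,0)→(p2,#,right)
state=p2 head=0 tape=____#[0]1#111   (p2,0)→(p2,#,left)
state=p2 head=-1 tape=____[#]#1#111   (p2,#)→(p0,#,left)
state=p0 head=-2 tape=___[_]##1#111   (p0,_)→(p1,0,left)
state=p1 head=-3 tape=__[_]0##1#111   (p1,_)→(p1,_,right)
state=p1 head=-2 tape=___[0]##1#111   (p1,0)→(p2,#,right)
state=p2 head=-1 tape=___#[#]#1#111   (p2,#)→(p0,#,left)
state=p0 head=-2 tape=___[#]##1#111   (p0,#)→(p2,1,right)
state=p2 head=-1 tape=___1[#]#1#111   (p2,#)→(p0,#,left)
state=p0 head=-2 tape=___[1]##1#111   (p0,1)→(p2,#,left)
state=p2 head=-3 tape=__[_]###1#111   (p2,_)→(p1,1,left)
state=p1 head=-4 tape=_[_]1###1#111   (p1,_)→(p1,_,right)
state=p1 head=-3 tape=__[1]###1#111   (p1,1)→(p2,_,right)
state=p2 head=-2 tape=___[#]##1#111   (p2,#)→(p0,#,left)
state=p0 head=-3 tape=__[_]###1#111   (p0,_)→(p1,0,left)
state=p1 head=-4 tape=_[_]0###1#111   (p1,_)→(p1,_,right)
state=p1 head=-3 tape=__[0]###1#111   (p1,0)→(p2,#,right)
state=p2 head=-2 tape=__#[#]##1#111   (p2,#)→(p0,#,left)
state=p0 head=-3 tape=__[#]###1#111   (p0,#)→(p2,1,right)
state=p2 head=-2 tape=__1[#]##1#111   (p2,#)→(p0,#,left)
state=p0 head=-3 tape=__[1]###1#111   (p0,1)→(p2,#,left)
state=p2 head=-4 tape=_[_]####1#111   (p2,_)→(p1,1,left)
state=p1 head=-5 tape=[_]1####1#111   (p1,_)→(p1,_,right)
state=p1 head=-4 tape=_[1]####1#111   (p1,1)→(p2,_,right)
state=p2 head=-3 tape=__[#]###1#111   (p2,#)→(p0,#,left)
state=p0 head=-4 tape=_[_]####1#111   (p0,_)→(p1,0,left)
state=p1 head=-5 tape=[_]0####1#111   (p1,_)→(p1,_,right)
state=p1 head=-4 tape=_[0]####1#111   (p1,0)→(p2,#,right)
state=p2 head=-3 tape=_#[#]###1#111   (p2,#)→(p0,#,left)
state=p0 head=-4 tape=_[#]####1#111   (p0,#)→(p2,1,right)
state=p2 head=-3 tape=_1[#]###1#111   (p2,#)→(p0,#,left)
state=p0 head=-4 tape=_[1]####1#111   (p0,1)→(p2,#,left)
state=p2 head=-5 tape=[_]#####1#111
After 35 steps: state p2, head at -5, tape #####1#111.

state p2, head at -5, tape #####1#111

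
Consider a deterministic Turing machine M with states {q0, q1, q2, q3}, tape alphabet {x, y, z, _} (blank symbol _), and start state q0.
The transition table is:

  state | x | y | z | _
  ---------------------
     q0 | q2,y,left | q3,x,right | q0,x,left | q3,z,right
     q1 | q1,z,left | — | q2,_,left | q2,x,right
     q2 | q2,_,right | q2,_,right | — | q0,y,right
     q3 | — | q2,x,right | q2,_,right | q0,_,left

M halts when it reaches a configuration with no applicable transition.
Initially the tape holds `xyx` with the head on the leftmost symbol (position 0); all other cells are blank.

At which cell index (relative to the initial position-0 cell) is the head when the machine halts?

4

q0 | _[x]yx___   read x → write y, move left, go to q2
q2 | [_]yyx___   read _ → write y, move right, go to q0
q0 | y[y]yx___   read y → write x, move right, go to q3
q3 | yx[y]x___   read y → write x, move right, go to q2
q2 | yxx[x]___   read x → write _, move right, go to q2
q2 | yxx_[_]__   read _ → write y, move right, go to q0
q0 | yxx_y[_]_   read _ → write z, move right, go to q3
q3 | yxx_yz[_]   read _ → write _, move left, go to q0
q0 | yxx_y[z]_   read z → write x, move left, go to q0
q0 | yxx_[y]x_   read y → write x, move right, go to q3
q3 | yxx_x[x]_
At halt the head is at cell 4.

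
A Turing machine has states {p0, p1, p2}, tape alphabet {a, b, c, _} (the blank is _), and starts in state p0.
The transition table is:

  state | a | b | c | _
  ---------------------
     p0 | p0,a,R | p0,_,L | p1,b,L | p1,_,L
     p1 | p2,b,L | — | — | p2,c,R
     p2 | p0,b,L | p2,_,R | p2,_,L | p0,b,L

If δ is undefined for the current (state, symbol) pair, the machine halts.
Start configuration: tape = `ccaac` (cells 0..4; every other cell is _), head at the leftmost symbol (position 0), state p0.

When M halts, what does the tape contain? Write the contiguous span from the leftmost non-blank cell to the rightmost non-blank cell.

p0 | __[c]caac   read c → write b, move L, go to p1
p1 | _[_]bcaac   read _ → write c, move R, go to p2
p2 | _c[b]caac   read b → write _, move R, go to p2
p2 | _c_[c]aac   read c → write _, move L, go to p2
p2 | _c[_]_aac   read _ → write b, move L, go to p0
p0 | _[c]b_aac   read c → write b, move L, go to p1
p1 | [_]bb_aac   read _ → write c, move R, go to p2
p2 | c[b]b_aac   read b → write _, move R, go to p2
p2 | c_[b]_aac   read b → write _, move R, go to p2
p2 | c__[_]aac   read _ → write b, move L, go to p0
p0 | c_[_]baac   read _ → write _, move L, go to p1
p1 | c[_]_baac   read _ → write c, move R, go to p2
p2 | cc[_]baac   read _ → write b, move L, go to p0
p0 | c[c]bbaac   read c → write b, move L, go to p1
p1 | [c]bbbaac
The non-blank tape span at halt is cbbbaac.

cbbbaac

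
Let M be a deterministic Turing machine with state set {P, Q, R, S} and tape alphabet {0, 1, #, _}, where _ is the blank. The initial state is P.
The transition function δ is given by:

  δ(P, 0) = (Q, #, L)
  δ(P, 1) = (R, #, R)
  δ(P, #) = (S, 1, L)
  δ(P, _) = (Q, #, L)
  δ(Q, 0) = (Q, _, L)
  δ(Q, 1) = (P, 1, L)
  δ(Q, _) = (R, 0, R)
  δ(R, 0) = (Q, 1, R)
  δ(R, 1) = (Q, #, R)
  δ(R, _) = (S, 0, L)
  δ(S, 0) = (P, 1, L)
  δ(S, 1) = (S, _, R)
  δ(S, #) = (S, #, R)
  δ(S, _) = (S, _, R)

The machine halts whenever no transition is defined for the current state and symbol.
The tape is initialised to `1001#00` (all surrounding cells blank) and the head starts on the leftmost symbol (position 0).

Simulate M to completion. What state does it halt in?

P | _[1]001#00   read 1 → write #, move R, go to R
R | _#[0]01#00   read 0 → write 1, move R, go to Q
Q | _#1[0]1#00   read 0 → write _, move L, go to Q
Q | _#[1]_1#00   read 1 → write 1, move L, go to P
P | _[#]1_1#00   read # → write 1, move L, go to S
S | [_]11_1#00   read _ → write _, move R, go to S
S | _[1]1_1#00   read 1 → write _, move R, go to S
S | __[1]_1#00   read 1 → write _, move R, go to S
S | ___[_]1#00   read _ → write _, move R, go to S
S | ____[1]#00   read 1 → write _, move R, go to S
S | _____[#]00   read # → write #, move R, go to S
S | _____#[0]0   read 0 → write 1, move L, go to P
P | _____[#]10   read # → write 1, move L, go to S
S | ____[_]110   read _ → write _, move R, go to S
S | _____[1]10   read 1 → write _, move R, go to S
S | ______[1]0   read 1 → write _, move R, go to S
S | _______[0]   read 0 → write 1, move L, go to P
P | ______[_]1   read _ → write #, move L, go to Q
Q | _____[_]#1   read _ → write 0, move R, go to R
R | _____0[#]1
No transition is defined for (R, #); M halts in state R.

R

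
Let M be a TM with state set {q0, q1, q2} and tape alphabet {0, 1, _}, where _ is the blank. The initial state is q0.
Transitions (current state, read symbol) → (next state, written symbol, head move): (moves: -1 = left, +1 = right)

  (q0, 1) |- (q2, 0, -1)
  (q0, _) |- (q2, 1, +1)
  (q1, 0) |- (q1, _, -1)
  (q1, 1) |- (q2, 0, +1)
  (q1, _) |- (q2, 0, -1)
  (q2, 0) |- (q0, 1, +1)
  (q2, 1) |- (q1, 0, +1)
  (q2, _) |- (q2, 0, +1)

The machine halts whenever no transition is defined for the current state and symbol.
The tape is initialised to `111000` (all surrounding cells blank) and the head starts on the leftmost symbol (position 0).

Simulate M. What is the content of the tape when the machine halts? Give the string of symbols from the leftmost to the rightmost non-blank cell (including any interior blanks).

010000010

state=q0 head=0 tape=___[1]11000   (q0,1)→(q2,0,-1)
state=q2 head=-1 tape=__[_]011000   (q2,_)→(q2,0,+1)
state=q2 head=0 tape=__0[0]11000   (q2,0)→(q0,1,+1)
state=q0 head=1 tape=__01[1]1000   (q0,1)→(q2,0,-1)
state=q2 head=0 tape=__0[1]01000   (q2,1)→(q1,0,+1)
state=q1 head=1 tape=__00[0]1000   (q1,0)→(q1,_,-1)
state=q1 head=0 tape=__0[0]_1000   (q1,0)→(q1,_,-1)
state=q1 head=-1 tape=__[0]__1000   (q1,0)→(q1,_,-1)
state=q1 head=-2 tape=_[_]___1000   (q1,_)→(q2,0,-1)
state=q2 head=-3 tape=[_]0___1000   (q2,_)→(q2,0,+1)
state=q2 head=-2 tape=0[0]___1000   (q2,0)→(q0,1,+1)
state=q0 head=-1 tape=01[_]__1000   (q0,_)→(q2,1,+1)
state=q2 head=0 tape=011[_]_1000   (q2,_)→(q2,0,+1)
state=q2 head=1 tape=0110[_]1000   (q2,_)→(q2,0,+1)
state=q2 head=2 tape=01100[1]000   (q2,1)→(q1,0,+1)
state=q1 head=3 tape=011000[0]00   (q1,0)→(q1,_,-1)
state=q1 head=2 tape=01100[0]_00   (q1,0)→(q1,_,-1)
state=q1 head=1 tape=0110[0]__00   (q1,0)→(q1,_,-1)
state=q1 head=0 tape=011[0]___00   (q1,0)→(q1,_,-1)
state=q1 head=-1 tape=01[1]____00   (q1,1)→(q2,0,+1)
state=q2 head=0 tape=010[_]___00   (q2,_)→(q2,0,+1)
state=q2 head=1 tape=0100[_]__00   (q2,_)→(q2,0,+1)
state=q2 head=2 tape=01000[_]_00   (q2,_)→(q2,0,+1)
state=q2 head=3 tape=010000[_]00   (q2,_)→(q2,0,+1)
state=q2 head=4 tape=0100000[0]0   (q2,0)→(q0,1,+1)
state=q0 head=5 tape=01000001[0]
The non-blank tape span at halt is 010000010.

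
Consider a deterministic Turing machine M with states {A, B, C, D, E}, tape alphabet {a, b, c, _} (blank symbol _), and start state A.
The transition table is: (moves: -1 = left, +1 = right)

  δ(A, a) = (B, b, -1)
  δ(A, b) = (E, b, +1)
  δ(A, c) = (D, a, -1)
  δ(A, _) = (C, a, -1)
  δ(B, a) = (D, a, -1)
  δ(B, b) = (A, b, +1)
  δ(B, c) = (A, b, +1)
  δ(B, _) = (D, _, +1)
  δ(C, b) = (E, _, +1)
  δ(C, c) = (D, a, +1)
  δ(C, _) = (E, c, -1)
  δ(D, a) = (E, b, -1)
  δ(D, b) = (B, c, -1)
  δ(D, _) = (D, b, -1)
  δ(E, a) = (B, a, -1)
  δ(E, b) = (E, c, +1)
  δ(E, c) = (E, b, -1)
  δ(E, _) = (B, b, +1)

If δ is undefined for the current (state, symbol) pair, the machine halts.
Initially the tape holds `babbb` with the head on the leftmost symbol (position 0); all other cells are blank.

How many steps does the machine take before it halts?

30

A | _[b]abbb___   read b → write b, move +1, go to E
E | _b[a]bbb___   read a → write a, move -1, go to B
B | _[b]abbb___   read b → write b, move +1, go to A
A | _b[a]bbb___   read a → write b, move -1, go to B
B | _[b]bbbb___   read b → write b, move +1, go to A
A | _b[b]bbb___   read b → write b, move +1, go to E
E | _bb[b]bb___   read b → write c, move +1, go to E
E | _bbc[b]b___   read b → write c, move +1, go to E
E | _bbcc[b]___   read b → write c, move +1, go to E
E | _bbccc[_]__   read _ → write b, move +1, go to B
B | _bbcccb[_]_   read _ → write _, move +1, go to D
D | _bbcccb_[_]   read _ → write b, move -1, go to D
D | _bbcccb[_]b   read _ → write b, move -1, go to D
D | _bbccc[b]bb   read b → write c, move -1, go to B
B | _bbcc[c]cbb   read c → write b, move +1, go to A
A | _bbccb[c]bb   read c → write a, move -1, go to D
D | _bbcc[b]abb   read b → write c, move -1, go to B
B | _bbc[c]cabb   read c → write b, move +1, go to A
A | _bbcb[c]abb   read c → write a, move -1, go to D
D | _bbc[b]aabb   read b → write c, move -1, go to B
B | _bb[c]caabb   read c → write b, move +1, go to A
A | _bbb[c]aabb   read c → write a, move -1, go to D
D | _bb[b]aaabb   read b → write c, move -1, go to B
B | _b[b]caaabb   read b → write b, move +1, go to A
A | _bb[c]aaabb   read c → write a, move -1, go to D
D | _b[b]aaaabb   read b → write c, move -1, go to B
B | _[b]caaaabb   read b → write b, move +1, go to A
A | _b[c]aaaabb   read c → write a, move -1, go to D
D | _[b]aaaaabb   read b → write c, move -1, go to B
B | [_]caaaaabb   read _ → write _, move +1, go to D
D | _[c]aaaaabb
M halts after 30 transitions.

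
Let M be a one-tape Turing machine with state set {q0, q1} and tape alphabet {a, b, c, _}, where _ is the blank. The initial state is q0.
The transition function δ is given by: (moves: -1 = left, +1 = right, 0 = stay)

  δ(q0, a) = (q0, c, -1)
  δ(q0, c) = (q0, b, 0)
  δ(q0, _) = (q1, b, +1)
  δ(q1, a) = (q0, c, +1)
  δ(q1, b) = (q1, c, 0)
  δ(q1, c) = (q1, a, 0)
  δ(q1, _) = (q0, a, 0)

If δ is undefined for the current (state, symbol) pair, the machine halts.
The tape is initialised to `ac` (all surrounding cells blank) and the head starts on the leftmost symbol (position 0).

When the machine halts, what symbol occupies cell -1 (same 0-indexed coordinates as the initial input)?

state=q0 head=0 tape=_[a]c   (q0,a)→(q0,c,-1)
state=q0 head=-1 tape=[_]cc   (q0,_)→(q1,b,+1)
state=q1 head=0 tape=b[c]c   (q1,c)→(q1,a,0)
state=q1 head=0 tape=b[a]c   (q1,a)→(q0,c,+1)
state=q0 head=1 tape=bc[c]   (q0,c)→(q0,b,0)
state=q0 head=1 tape=bc[b]
Cell -1 holds b when M halts.

b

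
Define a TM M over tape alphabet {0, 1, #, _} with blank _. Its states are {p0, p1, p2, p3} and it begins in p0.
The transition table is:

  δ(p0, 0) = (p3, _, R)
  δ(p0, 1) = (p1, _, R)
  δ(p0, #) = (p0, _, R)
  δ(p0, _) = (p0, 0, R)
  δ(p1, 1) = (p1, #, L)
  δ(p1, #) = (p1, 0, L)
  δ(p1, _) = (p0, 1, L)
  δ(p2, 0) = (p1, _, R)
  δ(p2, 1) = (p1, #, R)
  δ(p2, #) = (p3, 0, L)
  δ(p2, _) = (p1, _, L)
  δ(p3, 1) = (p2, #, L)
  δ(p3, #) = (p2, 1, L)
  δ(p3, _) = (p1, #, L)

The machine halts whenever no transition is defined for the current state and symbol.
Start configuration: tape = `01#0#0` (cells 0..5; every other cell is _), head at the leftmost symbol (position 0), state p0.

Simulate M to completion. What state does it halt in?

p1

p0 | __[0]1#0#0   read 0 → write _, move R, go to p3
p3 | ___[1]#0#0   read 1 → write #, move L, go to p2
p2 | __[_]##0#0   read _ → write _, move L, go to p1
p1 | _[_]_##0#0   read _ → write 1, move L, go to p0
p0 | [_]1_##0#0   read _ → write 0, move R, go to p0
p0 | 0[1]_##0#0   read 1 → write _, move R, go to p1
p1 | 0_[_]##0#0   read _ → write 1, move L, go to p0
p0 | 0[_]1##0#0   read _ → write 0, move R, go to p0
p0 | 00[1]##0#0   read 1 → write _, move R, go to p1
p1 | 00_[#]#0#0   read # → write 0, move L, go to p1
p1 | 00[_]0#0#0   read _ → write 1, move L, go to p0
p0 | 0[0]10#0#0   read 0 → write _, move R, go to p3
p3 | 0_[1]0#0#0   read 1 → write #, move L, go to p2
p2 | 0[_]#0#0#0   read _ → write _, move L, go to p1
p1 | [0]_#0#0#0
No transition is defined for (p1, 0); M halts in state p1.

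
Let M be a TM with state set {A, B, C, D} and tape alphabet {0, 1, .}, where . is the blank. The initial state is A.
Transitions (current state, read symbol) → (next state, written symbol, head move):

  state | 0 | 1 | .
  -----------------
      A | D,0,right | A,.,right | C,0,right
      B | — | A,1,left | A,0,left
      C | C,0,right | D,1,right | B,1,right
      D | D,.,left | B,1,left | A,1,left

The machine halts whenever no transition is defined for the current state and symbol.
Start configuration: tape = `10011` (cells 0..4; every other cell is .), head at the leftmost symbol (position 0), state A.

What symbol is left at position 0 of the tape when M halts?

A | .[1]0011   read 1 → write ., move right, go to A
A | ..[0]011   read 0 → write 0, move right, go to D
D | ..0[0]11   read 0 → write ., move left, go to D
D | ..[0].11   read 0 → write ., move left, go to D
D | .[.]..11   read . → write 1, move left, go to A
A | [.]1..11   read . → write 0, move right, go to C
C | 0[1]..11   read 1 → write 1, move right, go to D
D | 01[.].11   read . → write 1, move left, go to A
A | 0[1]1.11   read 1 → write ., move right, go to A
A | 0.[1].11   read 1 → write ., move right, go to A
A | 0..[.]11   read . → write 0, move right, go to C
C | 0..0[1]1   read 1 → write 1, move right, go to D
D | 0..01[1]   read 1 → write 1, move left, go to B
B | 0..0[1]1   read 1 → write 1, move left, go to A
A | 0..[0]11   read 0 → write 0, move right, go to D
D | 0..0[1]1   read 1 → write 1, move left, go to B
B | 0..[0]11
Cell 0 holds . when M halts.

.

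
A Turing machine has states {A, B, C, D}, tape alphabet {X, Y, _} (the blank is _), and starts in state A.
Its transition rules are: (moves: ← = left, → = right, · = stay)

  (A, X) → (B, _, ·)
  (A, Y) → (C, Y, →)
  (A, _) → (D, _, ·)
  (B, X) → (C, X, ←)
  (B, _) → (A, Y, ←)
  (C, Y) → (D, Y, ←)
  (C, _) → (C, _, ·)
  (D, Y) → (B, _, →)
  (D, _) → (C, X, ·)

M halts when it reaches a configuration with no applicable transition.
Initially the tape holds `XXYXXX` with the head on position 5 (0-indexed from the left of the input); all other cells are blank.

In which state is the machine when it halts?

B

state=A head=5 tape=XXYXX[X]   (A,X)→(B,_,·)
state=B head=5 tape=XXYXX[_]   (B,_)→(A,Y,←)
state=A head=4 tape=XXYX[X]Y   (A,X)→(B,_,·)
state=B head=4 tape=XXYX[_]Y   (B,_)→(A,Y,←)
state=A head=3 tape=XXY[X]YY   (A,X)→(B,_,·)
state=B head=3 tape=XXY[_]YY   (B,_)→(A,Y,←)
state=A head=2 tape=XX[Y]YYY   (A,Y)→(C,Y,→)
state=C head=3 tape=XXY[Y]YY   (C,Y)→(D,Y,←)
state=D head=2 tape=XX[Y]YYY   (D,Y)→(B,_,→)
state=B head=3 tape=XX_[Y]YY
No transition is defined for (B, Y); M halts in state B.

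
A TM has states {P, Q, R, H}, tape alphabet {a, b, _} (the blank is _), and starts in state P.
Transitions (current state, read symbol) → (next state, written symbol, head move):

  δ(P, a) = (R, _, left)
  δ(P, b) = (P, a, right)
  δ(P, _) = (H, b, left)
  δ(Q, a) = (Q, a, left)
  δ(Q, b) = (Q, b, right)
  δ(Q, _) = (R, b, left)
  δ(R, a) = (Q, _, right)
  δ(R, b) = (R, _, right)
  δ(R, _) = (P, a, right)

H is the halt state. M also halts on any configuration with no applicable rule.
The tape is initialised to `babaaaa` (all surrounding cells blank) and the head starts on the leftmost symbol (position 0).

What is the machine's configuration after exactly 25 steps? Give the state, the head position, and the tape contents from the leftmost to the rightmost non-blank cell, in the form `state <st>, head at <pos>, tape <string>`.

state=P head=0 tape=[b]abaaaa   (P,b)→(P,a,right)
state=P head=1 tape=a[a]baaaa   (P,a)→(R,_,left)
state=R head=0 tape=[a]_baaaa   (R,a)→(Q,_,right)
state=Q head=1 tape=_[_]baaaa   (Q,_)→(R,b,left)
state=R head=0 tape=[_]bbaaaa   (R,_)→(P,a,right)
state=P head=1 tape=a[b]baaaa   (P,b)→(P,a,right)
state=P head=2 tape=aa[b]aaaa   (P,b)→(P,a,right)
state=P head=3 tape=aaa[a]aaa   (P,a)→(R,_,left)
state=R head=2 tape=aa[a]_aaa   (R,a)→(Q,_,right)
state=Q head=3 tape=aa_[_]aaa   (Q,_)→(R,b,left)
state=R head=2 tape=aa[_]baaa   (R,_)→(P,a,right)
state=P head=3 tape=aaa[b]aaa   (P,b)→(P,a,right)
state=P head=4 tape=aaaa[a]aa   (P,a)→(R,_,left)
state=R head=3 tape=aaa[a]_aa   (R,a)→(Q,_,right)
state=Q head=4 tape=aaa_[_]aa   (Q,_)→(R,b,left)
state=R head=3 tape=aaa[_]baa   (R,_)→(P,a,right)
state=P head=4 tape=aaaa[b]aa   (P,b)→(P,a,right)
state=P head=5 tape=aaaaa[a]a   (P,a)→(R,_,left)
state=R head=4 tape=aaaa[a]_a   (R,a)→(Q,_,right)
state=Q head=5 tape=aaaa_[_]a   (Q,_)→(R,b,left)
state=R head=4 tape=aaaa[_]ba   (R,_)→(P,a,right)
state=P head=5 tape=aaaaa[b]a   (P,b)→(P,a,right)
state=P head=6 tape=aaaaaa[a]   (P,a)→(R,_,left)
state=R head=5 tape=aaaaa[a]_   (R,a)→(Q,_,right)
state=Q head=6 tape=aaaaa_[_]   (Q,_)→(R,b,left)
state=R head=5 tape=aaaaa[_]b
After 25 steps: state R, head at 5, tape aaaaa_b.

state R, head at 5, tape aaaaa_b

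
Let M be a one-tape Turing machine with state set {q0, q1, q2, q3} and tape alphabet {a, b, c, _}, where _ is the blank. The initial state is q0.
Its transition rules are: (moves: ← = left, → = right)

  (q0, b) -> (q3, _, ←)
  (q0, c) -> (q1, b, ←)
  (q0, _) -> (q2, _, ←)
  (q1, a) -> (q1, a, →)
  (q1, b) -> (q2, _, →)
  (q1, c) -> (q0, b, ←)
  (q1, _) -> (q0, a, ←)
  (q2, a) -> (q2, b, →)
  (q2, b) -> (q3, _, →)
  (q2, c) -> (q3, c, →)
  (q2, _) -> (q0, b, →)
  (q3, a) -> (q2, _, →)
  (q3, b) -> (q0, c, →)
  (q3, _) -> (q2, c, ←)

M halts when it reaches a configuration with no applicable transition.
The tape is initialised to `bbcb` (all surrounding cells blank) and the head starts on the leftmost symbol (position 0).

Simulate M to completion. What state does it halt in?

q3

state=q0 head=0 tape=__[b]bcb   (q0,b)→(q3,_,←)
state=q3 head=-1 tape=_[_]_bcb   (q3,_)→(q2,c,←)
state=q2 head=-2 tape=[_]c_bcb   (q2,_)→(q0,b,→)
state=q0 head=-1 tape=b[c]_bcb   (q0,c)→(q1,b,←)
state=q1 head=-2 tape=[b]b_bcb   (q1,b)→(q2,_,→)
state=q2 head=-1 tape=_[b]_bcb   (q2,b)→(q3,_,→)
state=q3 head=0 tape=__[_]bcb   (q3,_)→(q2,c,←)
state=q2 head=-1 tape=_[_]cbcb   (q2,_)→(q0,b,→)
state=q0 head=0 tape=_b[c]bcb   (q0,c)→(q1,b,←)
state=q1 head=-1 tape=_[b]bbcb   (q1,b)→(q2,_,→)
state=q2 head=0 tape=__[b]bcb   (q2,b)→(q3,_,→)
state=q3 head=1 tape=___[b]cb   (q3,b)→(q0,c,→)
state=q0 head=2 tape=___c[c]b   (q0,c)→(q1,b,←)
state=q1 head=1 tape=___[c]bb   (q1,c)→(q0,b,←)
state=q0 head=0 tape=__[_]bbb   (q0,_)→(q2,_,←)
state=q2 head=-1 tape=_[_]_bbb   (q2,_)→(q0,b,→)
state=q0 head=0 tape=_b[_]bbb   (q0,_)→(q2,_,←)
state=q2 head=-1 tape=_[b]_bbb   (q2,b)→(q3,_,→)
state=q3 head=0 tape=__[_]bbb   (q3,_)→(q2,c,←)
state=q2 head=-1 tape=_[_]cbbb   (q2,_)→(q0,b,→)
state=q0 head=0 tape=_b[c]bbb   (q0,c)→(q1,b,←)
state=q1 head=-1 tape=_[b]bbbb   (q1,b)→(q2,_,→)
state=q2 head=0 tape=__[b]bbb   (q2,b)→(q3,_,→)
state=q3 head=1 tape=___[b]bb   (q3,b)→(q0,c,→)
state=q0 head=2 tape=___c[b]b   (q0,b)→(q3,_,←)
state=q3 head=1 tape=___[c]_b
No transition is defined for (q3, c); M halts in state q3.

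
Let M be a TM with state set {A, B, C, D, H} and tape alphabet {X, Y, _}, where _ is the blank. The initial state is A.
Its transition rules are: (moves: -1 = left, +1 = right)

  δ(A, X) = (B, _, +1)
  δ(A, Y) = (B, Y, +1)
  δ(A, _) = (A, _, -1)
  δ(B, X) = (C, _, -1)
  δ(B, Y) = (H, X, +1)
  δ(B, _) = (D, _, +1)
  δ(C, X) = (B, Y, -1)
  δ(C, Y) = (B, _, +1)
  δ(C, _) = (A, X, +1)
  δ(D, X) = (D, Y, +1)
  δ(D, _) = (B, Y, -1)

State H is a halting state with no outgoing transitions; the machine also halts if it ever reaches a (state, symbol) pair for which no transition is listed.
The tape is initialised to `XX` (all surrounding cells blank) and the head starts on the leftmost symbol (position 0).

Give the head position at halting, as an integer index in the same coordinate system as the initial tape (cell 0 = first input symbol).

A | [X]X_   read X → write _, move +1, go to B
B | _[X]_   read X → write _, move -1, go to C
C | [_]__   read _ → write X, move +1, go to A
A | X[_]_   read _ → write _, move -1, go to A
A | [X]__   read X → write _, move +1, go to B
B | _[_]_   read _ → write _, move +1, go to D
D | __[_]   read _ → write Y, move -1, go to B
B | _[_]Y   read _ → write _, move +1, go to D
D | __[Y]
At halt the head is at cell 2.

2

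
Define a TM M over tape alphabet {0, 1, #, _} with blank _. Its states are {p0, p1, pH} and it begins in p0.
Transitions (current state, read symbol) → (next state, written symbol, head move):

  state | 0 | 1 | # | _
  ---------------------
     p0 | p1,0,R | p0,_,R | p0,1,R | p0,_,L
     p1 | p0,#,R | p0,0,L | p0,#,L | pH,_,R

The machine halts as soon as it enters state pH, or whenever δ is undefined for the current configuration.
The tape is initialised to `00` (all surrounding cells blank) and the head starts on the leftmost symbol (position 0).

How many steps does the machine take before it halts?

10

state=p0 head=0 tape=[0]0_   (p0,0)→(p1,0,R)
state=p1 head=1 tape=0[0]_   (p1,0)→(p0,#,R)
state=p0 head=2 tape=0#[_]   (p0,_)→(p0,_,L)
state=p0 head=1 tape=0[#]_   (p0,#)→(p0,1,R)
state=p0 head=2 tape=01[_]   (p0,_)→(p0,_,L)
state=p0 head=1 tape=0[1]_   (p0,1)→(p0,_,R)
state=p0 head=2 tape=0_[_]   (p0,_)→(p0,_,L)
state=p0 head=1 tape=0[_]_   (p0,_)→(p0,_,L)
state=p0 head=0 tape=[0]__   (p0,0)→(p1,0,R)
state=p1 head=1 tape=0[_]_   (p1,_)→(pH,_,R)
state=pH head=2 tape=0_[_]
M halts after 10 transitions.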